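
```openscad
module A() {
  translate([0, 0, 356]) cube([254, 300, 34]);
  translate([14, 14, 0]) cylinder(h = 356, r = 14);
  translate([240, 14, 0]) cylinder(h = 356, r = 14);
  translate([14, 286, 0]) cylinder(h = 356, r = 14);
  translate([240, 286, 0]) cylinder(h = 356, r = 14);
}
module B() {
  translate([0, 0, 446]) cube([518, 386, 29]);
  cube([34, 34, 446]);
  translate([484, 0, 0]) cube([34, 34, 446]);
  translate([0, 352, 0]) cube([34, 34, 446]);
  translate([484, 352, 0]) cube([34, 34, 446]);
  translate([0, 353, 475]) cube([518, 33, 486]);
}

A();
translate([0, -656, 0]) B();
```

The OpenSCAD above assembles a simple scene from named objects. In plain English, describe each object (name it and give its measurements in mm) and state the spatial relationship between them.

A is a simple wooden stool: a rectangular seat 254 mm (x) by 300 mm (y), 34 mm thick, top face at z = 390 mm, on four round legs, each 28 mm in diameter. The legs rest on z = 0, each leg's axis is inset half a diameter from the nearest pair of seat edges (so the leg's bounding box is flush with the corner).

B is a chair: 518×386 mm seat, 29 mm thick, top at z = 475 mm, on four 34 mm square corner legs flush with the seat edges. A 33 mm thick backrest slab spans the full seat width, extending 486 mm above the seat top, its back face flush with the seat's +y edge.

The chair is on the floor beside the stool on its −y side.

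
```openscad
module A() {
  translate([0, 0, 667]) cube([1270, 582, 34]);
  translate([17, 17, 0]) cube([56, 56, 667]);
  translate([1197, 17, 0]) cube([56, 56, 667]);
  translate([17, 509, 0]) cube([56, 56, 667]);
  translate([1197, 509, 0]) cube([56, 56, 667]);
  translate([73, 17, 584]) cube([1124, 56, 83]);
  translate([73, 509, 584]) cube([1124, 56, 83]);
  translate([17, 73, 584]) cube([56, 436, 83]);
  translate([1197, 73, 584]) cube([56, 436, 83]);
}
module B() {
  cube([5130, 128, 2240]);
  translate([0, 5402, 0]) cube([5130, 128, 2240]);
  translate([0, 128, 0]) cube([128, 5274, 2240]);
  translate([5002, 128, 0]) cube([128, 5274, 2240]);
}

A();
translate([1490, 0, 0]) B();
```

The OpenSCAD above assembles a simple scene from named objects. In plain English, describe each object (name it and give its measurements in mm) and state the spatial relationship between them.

A is a rectangular dining table. The top is 1270×582×34 mm with its upper surface at z = 701 mm. It stands on four 56×56 mm square legs, each inset 17 mm from the nearest pair of top edges, running from the floor to the underside of the top. Four apron rails, 56 mm thick and 83 mm tall, run between adjacent legs with their top edges flush with the underside of the top and their outer faces flush with the legs' outer faces.

B is the wall frame of a small rectangular building: four walls, each 2240 mm tall and 128 mm thick, enclosing a footprint 5130 mm (x) by 5530 mm (y) outside-to-outside, with no floor or roof. The front and back walls (the −y and +y sides) span the full width; the two side walls fit between them.

The house frame is on the floor beside the table on its +x side.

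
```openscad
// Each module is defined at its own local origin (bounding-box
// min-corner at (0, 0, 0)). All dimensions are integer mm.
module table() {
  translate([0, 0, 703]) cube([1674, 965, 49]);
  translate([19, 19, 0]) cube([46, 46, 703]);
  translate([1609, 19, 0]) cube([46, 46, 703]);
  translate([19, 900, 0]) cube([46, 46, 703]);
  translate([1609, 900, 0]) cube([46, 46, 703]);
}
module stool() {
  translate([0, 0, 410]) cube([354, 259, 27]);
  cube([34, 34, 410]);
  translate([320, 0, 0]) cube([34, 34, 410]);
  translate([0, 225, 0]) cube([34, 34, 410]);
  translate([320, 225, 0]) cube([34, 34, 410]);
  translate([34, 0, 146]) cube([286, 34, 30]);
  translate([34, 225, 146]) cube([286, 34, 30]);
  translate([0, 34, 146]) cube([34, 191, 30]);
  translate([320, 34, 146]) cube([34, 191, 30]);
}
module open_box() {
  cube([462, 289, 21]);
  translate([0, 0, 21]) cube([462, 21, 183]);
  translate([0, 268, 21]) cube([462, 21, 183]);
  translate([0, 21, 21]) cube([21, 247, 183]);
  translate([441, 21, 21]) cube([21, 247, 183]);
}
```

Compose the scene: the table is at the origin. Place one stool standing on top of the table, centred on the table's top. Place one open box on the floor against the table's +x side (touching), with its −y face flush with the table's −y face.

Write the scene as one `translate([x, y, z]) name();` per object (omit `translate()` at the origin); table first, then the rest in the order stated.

table();
translate([660, 353, 752]) stool();
translate([1674, 0, 0]) open_box();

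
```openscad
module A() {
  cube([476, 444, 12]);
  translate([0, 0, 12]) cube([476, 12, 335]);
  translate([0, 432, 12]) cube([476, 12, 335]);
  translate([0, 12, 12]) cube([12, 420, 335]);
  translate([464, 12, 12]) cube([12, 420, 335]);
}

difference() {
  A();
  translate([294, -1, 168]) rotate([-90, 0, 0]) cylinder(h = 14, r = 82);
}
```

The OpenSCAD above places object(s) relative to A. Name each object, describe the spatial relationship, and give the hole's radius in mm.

The subtracted cylinder has r = 82 mm.

A is an open box. The open box has a circular hole through its front wall. The hole's radius is 82 mm.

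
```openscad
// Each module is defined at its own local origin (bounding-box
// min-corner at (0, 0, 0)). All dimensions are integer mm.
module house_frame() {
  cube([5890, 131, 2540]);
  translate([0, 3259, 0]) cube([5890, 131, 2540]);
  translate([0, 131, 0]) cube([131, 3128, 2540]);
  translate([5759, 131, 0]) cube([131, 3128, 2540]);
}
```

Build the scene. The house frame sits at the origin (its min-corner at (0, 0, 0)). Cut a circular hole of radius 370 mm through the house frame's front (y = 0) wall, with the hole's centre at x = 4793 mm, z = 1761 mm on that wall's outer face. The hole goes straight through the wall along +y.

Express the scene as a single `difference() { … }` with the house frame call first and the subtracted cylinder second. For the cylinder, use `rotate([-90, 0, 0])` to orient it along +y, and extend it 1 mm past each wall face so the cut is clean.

difference() {
  house_frame();
  translate([4793, -1, 1761]) rotate([-90, 0, 0]) cylinder(h = 133, r = 370);
}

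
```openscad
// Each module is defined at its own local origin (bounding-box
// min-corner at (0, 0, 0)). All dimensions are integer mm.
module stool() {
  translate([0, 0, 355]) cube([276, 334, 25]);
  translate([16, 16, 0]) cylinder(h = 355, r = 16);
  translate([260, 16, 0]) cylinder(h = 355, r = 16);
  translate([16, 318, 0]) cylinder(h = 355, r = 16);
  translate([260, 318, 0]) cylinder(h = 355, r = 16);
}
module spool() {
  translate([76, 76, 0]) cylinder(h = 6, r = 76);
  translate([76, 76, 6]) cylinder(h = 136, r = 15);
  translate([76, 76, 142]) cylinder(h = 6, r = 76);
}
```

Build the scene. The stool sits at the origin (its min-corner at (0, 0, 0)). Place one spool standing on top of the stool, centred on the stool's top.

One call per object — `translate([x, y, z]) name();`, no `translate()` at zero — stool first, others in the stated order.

stool();
translate([62, 91, 380]) spool();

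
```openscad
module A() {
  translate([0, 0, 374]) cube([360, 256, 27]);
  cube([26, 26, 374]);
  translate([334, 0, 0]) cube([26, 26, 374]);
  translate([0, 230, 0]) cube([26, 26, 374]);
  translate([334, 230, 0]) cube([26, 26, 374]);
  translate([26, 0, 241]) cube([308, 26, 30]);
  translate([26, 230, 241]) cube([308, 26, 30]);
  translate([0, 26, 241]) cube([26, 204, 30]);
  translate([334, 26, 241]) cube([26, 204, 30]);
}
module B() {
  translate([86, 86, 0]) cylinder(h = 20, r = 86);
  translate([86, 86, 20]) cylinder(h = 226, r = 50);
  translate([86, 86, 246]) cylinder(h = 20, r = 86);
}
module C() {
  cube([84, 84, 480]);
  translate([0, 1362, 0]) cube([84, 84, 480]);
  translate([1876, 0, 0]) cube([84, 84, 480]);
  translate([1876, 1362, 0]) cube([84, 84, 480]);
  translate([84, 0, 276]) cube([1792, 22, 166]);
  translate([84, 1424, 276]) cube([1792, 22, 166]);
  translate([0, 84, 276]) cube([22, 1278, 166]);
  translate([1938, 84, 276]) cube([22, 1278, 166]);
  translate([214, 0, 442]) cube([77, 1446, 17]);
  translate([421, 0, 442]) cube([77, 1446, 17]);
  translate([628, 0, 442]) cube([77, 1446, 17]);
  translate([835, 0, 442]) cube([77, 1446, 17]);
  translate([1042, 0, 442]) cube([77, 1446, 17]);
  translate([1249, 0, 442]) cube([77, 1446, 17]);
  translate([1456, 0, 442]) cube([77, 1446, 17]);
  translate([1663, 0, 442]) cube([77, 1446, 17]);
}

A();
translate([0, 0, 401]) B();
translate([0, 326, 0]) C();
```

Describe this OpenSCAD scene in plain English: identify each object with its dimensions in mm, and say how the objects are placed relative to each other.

A is a four-legged stool. The seat is 360×256 mm, 27 mm thick, top at z = 401 mm. It stands on four square legs, each 26×26 mm in cross-section, from z = 0 to the seat underside, each flush with a corner of the seat. Four stretchers, 26 mm wide and 30 mm tall, connect adjacent legs with their undersides at z = 241 mm, each running between the inner faces of the legs it joins and aligned with the legs' outer faces on the other axis.

B is a spool: two coaxial disc flanges of radius 86 mm and thickness 20 mm, joined by a core cylinder of radius 50 mm and height 226 mm. The lower flange rests on z = 0 and the three cylinders share a vertical axis.

C is a bed frame 1960 mm long (x) by 1446 mm wide (y). Four 84×84 mm corner posts, 480 mm tall, at the corners of the footprint. Four rails of 22 mm thickness and 166 mm height run between adjacent posts with their undersides at z = 276 mm, their outer faces flush with the outside of the frame (the two x-running rails run between the posts' inner faces; the two y-running rails run between the posts' inner faces). 8 slats, each 77 mm wide (x) and 17 mm thick, lie across the top of the two x-running rails, running the full 1446 mm width of the frame in y; the slats are evenly spaced along x between the inner faces of the end posts with equal gaps (rounded down to the nearest mm) at the −x end and between each pair — any rounding remainder accumulates at the +x end.

The spool is on top of the stool. The bed frame is on the floor beside the stool on its +y side.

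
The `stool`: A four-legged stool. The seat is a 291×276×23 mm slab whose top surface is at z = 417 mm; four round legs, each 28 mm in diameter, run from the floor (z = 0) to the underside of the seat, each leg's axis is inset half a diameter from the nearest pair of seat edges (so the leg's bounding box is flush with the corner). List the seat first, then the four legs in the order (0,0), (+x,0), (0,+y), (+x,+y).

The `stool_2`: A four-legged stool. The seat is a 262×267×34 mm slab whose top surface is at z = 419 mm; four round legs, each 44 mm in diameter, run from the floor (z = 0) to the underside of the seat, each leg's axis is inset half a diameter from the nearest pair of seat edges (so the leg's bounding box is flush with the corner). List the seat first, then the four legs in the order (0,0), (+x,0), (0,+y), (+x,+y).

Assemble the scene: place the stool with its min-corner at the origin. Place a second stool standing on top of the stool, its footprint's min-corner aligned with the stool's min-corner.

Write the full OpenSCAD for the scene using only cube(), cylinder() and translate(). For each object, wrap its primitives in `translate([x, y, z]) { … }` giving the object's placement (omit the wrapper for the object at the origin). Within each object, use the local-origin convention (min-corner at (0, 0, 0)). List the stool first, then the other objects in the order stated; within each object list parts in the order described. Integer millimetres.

translate([0, 0, 394]) cube([291, 276, 23]);
translate([14, 14, 0]) cylinder(h = 394, r = 14);
translate([277, 14, 0]) cylinder(h = 394, r = 14);
translate([14, 262, 0]) cylinder(h = 394, r = 14);
translate([277, 262, 0]) cylinder(h = 394, r = 14);
translate([0, 0, 417]) {
  translate([0, 0, 385]) cube([262, 267, 34]);
  translate([22, 22, 0]) cylinder(h = 385, r = 22);
  translate([240, 22, 0]) cylinder(h = 385, r = 22);
  translate([22, 245, 0]) cylinder(h = 385, r = 22);
  translate([240, 245, 0]) cylinder(h = 385, r = 22);
}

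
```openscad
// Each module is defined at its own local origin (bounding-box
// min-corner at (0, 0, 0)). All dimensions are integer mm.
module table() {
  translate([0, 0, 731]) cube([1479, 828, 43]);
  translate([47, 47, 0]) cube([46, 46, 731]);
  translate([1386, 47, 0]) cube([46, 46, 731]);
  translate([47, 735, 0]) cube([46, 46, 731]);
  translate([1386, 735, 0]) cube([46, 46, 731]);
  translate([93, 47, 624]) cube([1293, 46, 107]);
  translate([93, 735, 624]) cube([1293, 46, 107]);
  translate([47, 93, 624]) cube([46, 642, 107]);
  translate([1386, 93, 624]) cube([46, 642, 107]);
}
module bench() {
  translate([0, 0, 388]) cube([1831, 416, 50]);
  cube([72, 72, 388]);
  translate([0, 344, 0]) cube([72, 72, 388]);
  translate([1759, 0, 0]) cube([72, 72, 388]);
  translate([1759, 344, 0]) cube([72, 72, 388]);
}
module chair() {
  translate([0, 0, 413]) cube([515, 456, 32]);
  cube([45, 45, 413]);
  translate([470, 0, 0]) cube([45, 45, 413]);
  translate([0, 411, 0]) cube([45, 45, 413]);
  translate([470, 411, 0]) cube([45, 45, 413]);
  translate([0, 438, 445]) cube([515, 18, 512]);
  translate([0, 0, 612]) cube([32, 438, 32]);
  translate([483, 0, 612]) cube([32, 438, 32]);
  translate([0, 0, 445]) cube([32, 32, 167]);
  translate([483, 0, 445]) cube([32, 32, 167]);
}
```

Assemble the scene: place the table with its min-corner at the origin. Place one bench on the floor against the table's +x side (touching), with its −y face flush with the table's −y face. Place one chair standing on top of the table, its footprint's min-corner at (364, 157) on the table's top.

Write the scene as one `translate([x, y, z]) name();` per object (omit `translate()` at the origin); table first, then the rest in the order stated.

table();
translate([1479, 0, 0]) bench();
translate([364, 157, 774]) chair();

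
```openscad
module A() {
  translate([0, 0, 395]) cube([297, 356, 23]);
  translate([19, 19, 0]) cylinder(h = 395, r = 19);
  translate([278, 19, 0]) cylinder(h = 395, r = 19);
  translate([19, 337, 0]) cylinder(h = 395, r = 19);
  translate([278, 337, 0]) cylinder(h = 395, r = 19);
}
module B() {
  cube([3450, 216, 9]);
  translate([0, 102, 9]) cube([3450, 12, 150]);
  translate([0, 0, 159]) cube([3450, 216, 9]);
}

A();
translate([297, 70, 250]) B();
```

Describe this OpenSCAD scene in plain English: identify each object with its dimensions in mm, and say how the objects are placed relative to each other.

A is a four-legged stool. The seat is 297×356 mm, 23 mm thick, top at z = 418 mm. It stands on four round legs, each 38 mm in diameter, from z = 0 to the seat underside, each leg's axis is inset half a diameter from the nearest pair of seat edges (so the leg's bounding box is flush with the corner).

B is an I-beam lying along x, 3450 mm long. Overall section height 168 mm. Two flanges 216 mm wide (y) and 9 mm thick, one on the floor and one at the top; a web 12 mm thick runs between them, centred on the flange width.

The I-beam is beside the stool with their tops flush at z = 418.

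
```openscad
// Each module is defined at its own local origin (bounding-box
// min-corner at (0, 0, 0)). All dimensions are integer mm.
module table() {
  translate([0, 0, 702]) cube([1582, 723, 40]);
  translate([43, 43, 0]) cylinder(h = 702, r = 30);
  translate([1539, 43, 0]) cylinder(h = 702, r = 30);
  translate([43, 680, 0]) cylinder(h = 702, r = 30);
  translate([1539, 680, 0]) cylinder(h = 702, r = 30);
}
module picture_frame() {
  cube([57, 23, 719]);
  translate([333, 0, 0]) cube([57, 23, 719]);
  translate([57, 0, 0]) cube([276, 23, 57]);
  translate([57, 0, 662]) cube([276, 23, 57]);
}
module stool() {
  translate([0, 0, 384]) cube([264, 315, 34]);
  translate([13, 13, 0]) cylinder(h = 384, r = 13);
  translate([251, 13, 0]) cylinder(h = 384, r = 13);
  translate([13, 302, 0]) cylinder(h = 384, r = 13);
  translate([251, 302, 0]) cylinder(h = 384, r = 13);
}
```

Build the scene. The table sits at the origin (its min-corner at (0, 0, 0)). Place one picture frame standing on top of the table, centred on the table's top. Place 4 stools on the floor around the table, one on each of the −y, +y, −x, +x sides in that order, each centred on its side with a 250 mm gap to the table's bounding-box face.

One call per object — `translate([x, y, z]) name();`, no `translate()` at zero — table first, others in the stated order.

table();
translate([596, 350, 742]) picture_frame();
translate([659, -565, 0]) stool();
translate([659, 973, 0]) stool();
translate([-514, 204, 0]) stool();
translate([1832, 204, 0]) stool();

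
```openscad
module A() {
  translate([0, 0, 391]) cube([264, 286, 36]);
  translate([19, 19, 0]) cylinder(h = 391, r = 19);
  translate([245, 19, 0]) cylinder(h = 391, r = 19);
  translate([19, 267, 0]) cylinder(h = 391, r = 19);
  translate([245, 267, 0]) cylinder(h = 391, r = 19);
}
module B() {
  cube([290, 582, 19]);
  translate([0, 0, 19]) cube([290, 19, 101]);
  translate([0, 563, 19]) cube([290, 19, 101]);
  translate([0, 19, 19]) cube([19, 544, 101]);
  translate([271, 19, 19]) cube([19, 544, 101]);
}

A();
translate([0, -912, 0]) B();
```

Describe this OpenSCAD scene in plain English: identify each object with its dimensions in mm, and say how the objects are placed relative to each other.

A is a four-legged stool. The seat is a 264×286×36 mm slab whose top surface is at z = 427 mm; four round legs, each 38 mm in diameter, run from the floor (z = 0) to the underside of the seat, each leg's axis is inset half a diameter from the nearest pair of seat edges (so the leg's bounding box is flush with the corner).

B is an open-topped rectangular box: outside dimensions 290×582×120 mm, with a uniform wall and base thickness of 19 mm. The base is a full 290×582 slab on the floor; four walls sit on top of the base. The front and back walls (the −y and +y sides) span the full width; the two side walls fit between them.

The open box is on the floor beside the stool on its −y side.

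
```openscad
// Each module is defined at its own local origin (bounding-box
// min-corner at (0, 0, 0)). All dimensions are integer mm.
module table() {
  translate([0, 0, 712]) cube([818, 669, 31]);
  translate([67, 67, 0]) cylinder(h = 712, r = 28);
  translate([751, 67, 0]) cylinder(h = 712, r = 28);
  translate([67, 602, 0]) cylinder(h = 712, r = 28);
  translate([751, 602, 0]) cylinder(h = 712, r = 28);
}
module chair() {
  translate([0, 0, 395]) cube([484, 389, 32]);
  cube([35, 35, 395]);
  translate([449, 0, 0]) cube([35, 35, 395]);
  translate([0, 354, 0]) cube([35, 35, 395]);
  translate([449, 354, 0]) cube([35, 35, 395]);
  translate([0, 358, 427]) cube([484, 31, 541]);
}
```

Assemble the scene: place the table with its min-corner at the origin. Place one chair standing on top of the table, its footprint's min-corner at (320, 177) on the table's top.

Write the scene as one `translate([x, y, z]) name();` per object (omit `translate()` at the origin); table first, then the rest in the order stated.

table();
translate([320, 177, 743]) chair();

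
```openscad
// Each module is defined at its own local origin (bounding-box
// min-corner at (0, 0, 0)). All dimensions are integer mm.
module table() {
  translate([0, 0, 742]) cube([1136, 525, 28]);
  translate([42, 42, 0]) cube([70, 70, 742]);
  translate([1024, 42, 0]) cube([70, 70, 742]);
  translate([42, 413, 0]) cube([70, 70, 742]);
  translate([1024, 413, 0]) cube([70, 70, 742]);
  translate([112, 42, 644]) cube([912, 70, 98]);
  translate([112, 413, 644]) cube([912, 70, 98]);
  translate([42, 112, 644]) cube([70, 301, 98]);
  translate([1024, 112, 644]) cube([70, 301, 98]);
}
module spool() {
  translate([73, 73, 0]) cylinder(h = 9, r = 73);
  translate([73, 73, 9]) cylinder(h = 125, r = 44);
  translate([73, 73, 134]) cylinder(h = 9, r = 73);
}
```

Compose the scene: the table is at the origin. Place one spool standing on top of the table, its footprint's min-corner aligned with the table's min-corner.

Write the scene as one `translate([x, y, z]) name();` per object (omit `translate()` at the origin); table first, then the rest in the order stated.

table();
translate([0, 0, 770]) spool();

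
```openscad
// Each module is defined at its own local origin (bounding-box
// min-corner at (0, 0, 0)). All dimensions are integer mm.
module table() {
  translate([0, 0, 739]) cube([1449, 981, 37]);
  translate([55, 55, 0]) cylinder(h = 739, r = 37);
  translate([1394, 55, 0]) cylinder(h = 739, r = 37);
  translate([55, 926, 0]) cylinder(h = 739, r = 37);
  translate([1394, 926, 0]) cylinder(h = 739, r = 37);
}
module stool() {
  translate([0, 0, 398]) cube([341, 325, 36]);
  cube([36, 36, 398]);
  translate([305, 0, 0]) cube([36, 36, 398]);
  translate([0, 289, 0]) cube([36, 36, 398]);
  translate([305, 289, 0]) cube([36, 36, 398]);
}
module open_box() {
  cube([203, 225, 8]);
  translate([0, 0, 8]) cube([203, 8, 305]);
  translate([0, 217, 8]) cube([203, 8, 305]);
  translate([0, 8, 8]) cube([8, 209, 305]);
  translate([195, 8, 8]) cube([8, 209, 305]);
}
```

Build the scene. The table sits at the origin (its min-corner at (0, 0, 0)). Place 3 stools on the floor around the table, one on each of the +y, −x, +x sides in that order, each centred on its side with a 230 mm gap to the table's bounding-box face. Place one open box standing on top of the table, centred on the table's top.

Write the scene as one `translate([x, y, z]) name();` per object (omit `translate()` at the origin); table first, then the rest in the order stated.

table();
translate([554, 1211, 0]) stool();
translate([-571, 328, 0]) stool();
translate([1679, 328, 0]) stool();
translate([623, 378, 776]) open_box();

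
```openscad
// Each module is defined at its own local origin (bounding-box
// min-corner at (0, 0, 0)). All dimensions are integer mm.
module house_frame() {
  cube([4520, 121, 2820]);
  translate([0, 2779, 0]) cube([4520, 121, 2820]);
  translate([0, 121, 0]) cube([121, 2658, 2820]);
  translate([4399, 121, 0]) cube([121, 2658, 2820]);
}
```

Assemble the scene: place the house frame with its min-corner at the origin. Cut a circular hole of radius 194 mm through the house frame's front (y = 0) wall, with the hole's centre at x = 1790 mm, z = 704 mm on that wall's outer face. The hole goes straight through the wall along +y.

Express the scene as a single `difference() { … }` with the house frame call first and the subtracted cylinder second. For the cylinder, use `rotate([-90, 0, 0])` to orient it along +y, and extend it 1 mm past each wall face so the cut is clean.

difference() {
  house_frame();
  translate([1790, -1, 704]) rotate([-90, 0, 0]) cylinder(h = 123, r = 194);
}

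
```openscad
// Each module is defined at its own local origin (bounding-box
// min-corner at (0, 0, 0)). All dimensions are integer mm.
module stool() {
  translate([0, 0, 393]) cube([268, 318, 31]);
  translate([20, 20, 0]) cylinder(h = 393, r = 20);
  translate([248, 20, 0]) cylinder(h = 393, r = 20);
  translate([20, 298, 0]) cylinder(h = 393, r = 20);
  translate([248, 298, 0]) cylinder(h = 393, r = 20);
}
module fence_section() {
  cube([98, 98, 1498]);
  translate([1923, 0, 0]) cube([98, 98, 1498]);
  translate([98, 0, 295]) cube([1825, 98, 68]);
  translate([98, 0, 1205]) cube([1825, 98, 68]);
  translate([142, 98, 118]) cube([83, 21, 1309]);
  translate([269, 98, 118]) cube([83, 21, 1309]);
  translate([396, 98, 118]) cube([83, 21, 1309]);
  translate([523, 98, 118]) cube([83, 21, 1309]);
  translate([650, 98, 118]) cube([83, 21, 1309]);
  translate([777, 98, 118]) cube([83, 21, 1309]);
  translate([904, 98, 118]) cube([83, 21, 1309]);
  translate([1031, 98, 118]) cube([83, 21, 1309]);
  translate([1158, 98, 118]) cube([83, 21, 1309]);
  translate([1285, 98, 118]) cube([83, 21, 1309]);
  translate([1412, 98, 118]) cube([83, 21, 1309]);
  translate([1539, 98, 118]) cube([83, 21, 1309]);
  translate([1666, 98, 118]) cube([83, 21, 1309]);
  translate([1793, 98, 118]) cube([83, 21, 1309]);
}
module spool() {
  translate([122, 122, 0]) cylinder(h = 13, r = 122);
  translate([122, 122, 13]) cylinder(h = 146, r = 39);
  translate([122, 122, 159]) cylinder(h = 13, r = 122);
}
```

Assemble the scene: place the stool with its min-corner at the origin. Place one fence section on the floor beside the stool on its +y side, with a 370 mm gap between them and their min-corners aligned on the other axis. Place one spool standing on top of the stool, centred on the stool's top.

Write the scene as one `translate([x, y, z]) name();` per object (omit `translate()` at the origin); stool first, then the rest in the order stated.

stool();
translate([0, 688, 0]) fence_section();
translate([12, 37, 424]) spool();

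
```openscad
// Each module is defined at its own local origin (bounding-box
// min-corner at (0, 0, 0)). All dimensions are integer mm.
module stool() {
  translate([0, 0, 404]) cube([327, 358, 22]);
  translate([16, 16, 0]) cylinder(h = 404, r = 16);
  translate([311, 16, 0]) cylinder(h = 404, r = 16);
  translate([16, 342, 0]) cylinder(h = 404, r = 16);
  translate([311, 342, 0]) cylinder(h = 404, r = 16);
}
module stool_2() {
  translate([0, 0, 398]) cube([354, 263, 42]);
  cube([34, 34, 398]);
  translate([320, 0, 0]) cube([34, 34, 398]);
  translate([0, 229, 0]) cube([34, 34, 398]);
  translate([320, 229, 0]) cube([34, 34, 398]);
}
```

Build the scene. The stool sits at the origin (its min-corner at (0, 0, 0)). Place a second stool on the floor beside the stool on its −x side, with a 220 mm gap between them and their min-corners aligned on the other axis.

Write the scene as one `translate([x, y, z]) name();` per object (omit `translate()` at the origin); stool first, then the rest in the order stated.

stool();
translate([-574, 0, 0]) stool_2();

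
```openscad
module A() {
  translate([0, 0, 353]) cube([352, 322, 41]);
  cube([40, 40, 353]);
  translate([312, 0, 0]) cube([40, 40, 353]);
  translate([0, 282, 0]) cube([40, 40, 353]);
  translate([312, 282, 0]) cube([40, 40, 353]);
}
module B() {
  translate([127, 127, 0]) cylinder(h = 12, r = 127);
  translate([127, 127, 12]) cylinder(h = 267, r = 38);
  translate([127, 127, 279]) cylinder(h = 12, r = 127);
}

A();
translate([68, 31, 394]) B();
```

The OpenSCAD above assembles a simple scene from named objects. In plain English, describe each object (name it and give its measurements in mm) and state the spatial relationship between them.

A is a four-legged stool. The seat is a 352×322×41 mm slab whose top surface is at z = 394 mm; four square legs, each 40×40 mm in cross-section, run from the floor (z = 0) to the underside of the seat, each flush with a corner of the seat.

B is a spool: two coaxial disc flanges of radius 127 mm and thickness 12 mm, joined by a core cylinder of radius 38 mm and height 267 mm. The lower flange rests on z = 0 and the three cylinders share a vertical axis.

The spool is on top of the stool.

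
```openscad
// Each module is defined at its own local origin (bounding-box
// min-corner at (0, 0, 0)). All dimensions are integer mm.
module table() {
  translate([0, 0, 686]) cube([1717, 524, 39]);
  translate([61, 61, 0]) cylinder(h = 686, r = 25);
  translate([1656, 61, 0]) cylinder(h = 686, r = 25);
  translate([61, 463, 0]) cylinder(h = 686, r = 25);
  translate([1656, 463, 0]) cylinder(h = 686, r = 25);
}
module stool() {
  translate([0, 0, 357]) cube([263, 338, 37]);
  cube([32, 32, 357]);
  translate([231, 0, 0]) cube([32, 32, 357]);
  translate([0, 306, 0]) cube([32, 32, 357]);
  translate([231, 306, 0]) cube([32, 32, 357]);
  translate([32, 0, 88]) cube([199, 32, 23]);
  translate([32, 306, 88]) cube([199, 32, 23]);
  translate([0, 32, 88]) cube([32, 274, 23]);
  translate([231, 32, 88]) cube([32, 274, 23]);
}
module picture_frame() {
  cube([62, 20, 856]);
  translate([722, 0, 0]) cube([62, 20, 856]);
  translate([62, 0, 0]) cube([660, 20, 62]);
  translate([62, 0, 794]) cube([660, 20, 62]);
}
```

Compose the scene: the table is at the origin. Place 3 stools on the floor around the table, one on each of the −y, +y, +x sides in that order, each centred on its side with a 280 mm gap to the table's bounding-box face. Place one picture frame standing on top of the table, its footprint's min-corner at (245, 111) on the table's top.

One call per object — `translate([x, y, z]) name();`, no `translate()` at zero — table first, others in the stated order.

table();
translate([727, -618, 0]) stool();
translate([727, 804, 0]) stool();
translate([1997, 93, 0]) stool();
translate([245, 111, 725]) picture_frame();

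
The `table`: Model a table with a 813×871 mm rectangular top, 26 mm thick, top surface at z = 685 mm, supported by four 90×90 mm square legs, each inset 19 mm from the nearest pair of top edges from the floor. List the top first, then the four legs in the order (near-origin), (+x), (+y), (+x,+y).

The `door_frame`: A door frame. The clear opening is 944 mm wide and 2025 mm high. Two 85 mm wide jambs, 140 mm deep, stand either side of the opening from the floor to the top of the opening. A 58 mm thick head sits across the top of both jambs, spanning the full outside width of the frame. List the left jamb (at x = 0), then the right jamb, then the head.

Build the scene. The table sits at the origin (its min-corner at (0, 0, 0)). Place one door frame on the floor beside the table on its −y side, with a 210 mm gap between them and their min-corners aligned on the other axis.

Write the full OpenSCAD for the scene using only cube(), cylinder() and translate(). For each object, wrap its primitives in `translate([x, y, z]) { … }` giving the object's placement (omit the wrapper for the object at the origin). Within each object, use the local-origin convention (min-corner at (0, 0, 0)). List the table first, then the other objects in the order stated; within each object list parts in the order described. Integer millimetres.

translate([0, 0, 659]) cube([813, 871, 26]);
translate([19, 19, 0]) cube([90, 90, 659]);
translate([704, 19, 0]) cube([90, 90, 659]);
translate([19, 762, 0]) cube([90, 90, 659]);
translate([704, 762, 0]) cube([90, 90, 659]);
translate([0, -350, 0]) {
  cube([85, 140, 2025]);
  translate([1029, 0, 0]) cube([85, 140, 2025]);
  translate([0, 0, 2025]) cube([1114, 140, 58]);
}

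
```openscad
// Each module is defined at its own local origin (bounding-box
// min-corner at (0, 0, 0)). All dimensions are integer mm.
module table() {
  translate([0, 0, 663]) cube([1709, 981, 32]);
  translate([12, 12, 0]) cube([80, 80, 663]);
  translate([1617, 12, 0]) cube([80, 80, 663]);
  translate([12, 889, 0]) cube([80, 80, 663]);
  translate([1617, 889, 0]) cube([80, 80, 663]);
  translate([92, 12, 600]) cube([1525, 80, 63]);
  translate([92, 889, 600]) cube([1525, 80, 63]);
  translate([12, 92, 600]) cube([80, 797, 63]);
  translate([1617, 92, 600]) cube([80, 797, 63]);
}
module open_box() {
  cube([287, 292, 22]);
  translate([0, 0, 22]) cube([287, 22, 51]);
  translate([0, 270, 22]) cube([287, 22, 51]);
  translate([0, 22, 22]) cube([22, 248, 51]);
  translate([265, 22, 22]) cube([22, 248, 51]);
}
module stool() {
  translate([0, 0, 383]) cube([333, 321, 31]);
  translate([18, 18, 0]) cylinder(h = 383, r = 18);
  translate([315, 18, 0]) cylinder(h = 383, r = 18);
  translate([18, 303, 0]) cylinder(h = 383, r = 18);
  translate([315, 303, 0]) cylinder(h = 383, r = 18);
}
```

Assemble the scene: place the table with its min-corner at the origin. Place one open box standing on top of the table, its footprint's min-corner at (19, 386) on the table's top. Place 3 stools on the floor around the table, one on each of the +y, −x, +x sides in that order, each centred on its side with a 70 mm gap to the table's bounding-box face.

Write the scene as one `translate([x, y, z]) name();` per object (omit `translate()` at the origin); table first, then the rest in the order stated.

table();
translate([19, 386, 695]) open_box();
translate([688, 1051, 0]) stool();
translate([-403, 330, 0]) stool();
translate([1779, 330, 0]) stool();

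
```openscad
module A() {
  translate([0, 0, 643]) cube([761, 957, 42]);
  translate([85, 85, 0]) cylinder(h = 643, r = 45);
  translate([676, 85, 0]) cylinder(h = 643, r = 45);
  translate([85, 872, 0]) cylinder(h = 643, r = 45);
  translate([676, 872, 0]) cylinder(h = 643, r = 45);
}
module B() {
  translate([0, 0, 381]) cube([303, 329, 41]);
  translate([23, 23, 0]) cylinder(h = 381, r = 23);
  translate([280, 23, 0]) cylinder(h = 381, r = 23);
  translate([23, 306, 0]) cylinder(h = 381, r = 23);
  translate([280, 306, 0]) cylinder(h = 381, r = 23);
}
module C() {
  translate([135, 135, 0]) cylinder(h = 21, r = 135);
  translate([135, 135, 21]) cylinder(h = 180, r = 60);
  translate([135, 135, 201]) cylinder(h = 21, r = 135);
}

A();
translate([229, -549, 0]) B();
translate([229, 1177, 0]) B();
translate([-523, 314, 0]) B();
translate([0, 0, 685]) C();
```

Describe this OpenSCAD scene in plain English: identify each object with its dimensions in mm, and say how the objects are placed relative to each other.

A is a table with a 761×957 mm rectangular top, 42 mm thick, top surface at z = 685 mm, supported by four round legs of 90 mm diameter, each leg's bounding box inset 40 mm from the nearest pair of top edges, running from the floor.

B is a four-legged stool. The seat is a 303×329×41 mm slab whose top surface is at z = 422 mm; four round legs, each 46 mm in diameter, run from the floor (z = 0) to the underside of the seat, each leg's axis is inset half a diameter from the nearest pair of seat edges (so the leg's bounding box is flush with the corner).

C is a spool: two coaxial disc flanges of radius 135 mm and thickness 21 mm, joined by a core cylinder of radius 60 mm and height 180 mm. The lower flange rests on z = 0 and the three cylinders share a vertical axis.

Three stools sit around the table at the −y, +y, −x sides. The spool is on top of the table.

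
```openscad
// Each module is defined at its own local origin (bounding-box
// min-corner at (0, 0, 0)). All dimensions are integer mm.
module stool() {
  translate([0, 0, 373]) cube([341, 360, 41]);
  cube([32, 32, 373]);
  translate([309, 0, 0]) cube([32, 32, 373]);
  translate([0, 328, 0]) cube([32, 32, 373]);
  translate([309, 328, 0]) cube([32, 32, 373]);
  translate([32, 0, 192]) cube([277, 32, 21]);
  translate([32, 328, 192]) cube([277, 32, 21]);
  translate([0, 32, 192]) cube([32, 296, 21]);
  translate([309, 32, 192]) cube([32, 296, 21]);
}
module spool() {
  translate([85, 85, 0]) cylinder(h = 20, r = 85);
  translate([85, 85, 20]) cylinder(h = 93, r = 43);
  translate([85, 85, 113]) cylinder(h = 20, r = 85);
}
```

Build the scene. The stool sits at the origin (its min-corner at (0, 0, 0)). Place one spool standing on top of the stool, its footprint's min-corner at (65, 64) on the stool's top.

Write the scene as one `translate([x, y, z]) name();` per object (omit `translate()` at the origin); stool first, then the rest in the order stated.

stool();
translate([65, 64, 414]) spool();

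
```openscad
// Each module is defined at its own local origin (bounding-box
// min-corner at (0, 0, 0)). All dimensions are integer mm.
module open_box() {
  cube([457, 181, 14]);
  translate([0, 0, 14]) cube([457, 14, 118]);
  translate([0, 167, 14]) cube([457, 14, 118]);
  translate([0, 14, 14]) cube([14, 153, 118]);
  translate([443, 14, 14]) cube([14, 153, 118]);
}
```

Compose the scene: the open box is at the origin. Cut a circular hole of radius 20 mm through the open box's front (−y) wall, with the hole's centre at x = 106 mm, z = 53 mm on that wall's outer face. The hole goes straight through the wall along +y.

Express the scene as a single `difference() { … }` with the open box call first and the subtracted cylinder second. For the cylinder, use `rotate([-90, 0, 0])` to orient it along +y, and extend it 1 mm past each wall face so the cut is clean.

difference() {
  open_box();
  translate([106, -1, 53]) rotate([-90, 0, 0]) cylinder(h = 16, r = 20);
}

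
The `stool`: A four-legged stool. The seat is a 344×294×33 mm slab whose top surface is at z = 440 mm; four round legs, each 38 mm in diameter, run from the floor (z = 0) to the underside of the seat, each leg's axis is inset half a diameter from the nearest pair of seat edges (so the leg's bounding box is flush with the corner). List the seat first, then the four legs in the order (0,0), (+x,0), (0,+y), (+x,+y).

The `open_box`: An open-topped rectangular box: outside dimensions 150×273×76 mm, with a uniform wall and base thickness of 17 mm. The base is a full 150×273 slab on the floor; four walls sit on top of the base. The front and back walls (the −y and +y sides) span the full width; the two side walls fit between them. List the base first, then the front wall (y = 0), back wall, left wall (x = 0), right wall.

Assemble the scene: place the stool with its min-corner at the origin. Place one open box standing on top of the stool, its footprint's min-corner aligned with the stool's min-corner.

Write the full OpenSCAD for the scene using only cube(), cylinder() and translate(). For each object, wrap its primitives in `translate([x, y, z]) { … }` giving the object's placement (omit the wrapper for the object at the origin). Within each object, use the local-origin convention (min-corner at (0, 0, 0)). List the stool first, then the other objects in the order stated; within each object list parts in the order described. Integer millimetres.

translate([0, 0, 407]) cube([344, 294, 33]);
translate([19, 19, 0]) cylinder(h = 407, r = 19);
translate([325, 19, 0]) cylinder(h = 407, r = 19);
translate([19, 275, 0]) cylinder(h = 407, r = 19);
translate([325, 275, 0]) cylinder(h = 407, r = 19);
translate([0, 0, 440]) {
  cube([150, 273, 17]);
  translate([0, 0, 17]) cube([150, 17, 59]);
  translate([0, 256, 17]) cube([150, 17, 59]);
  translate([0, 17, 17]) cube([17, 239, 59]);
  translate([133, 17, 17]) cube([17, 239, 59]);
}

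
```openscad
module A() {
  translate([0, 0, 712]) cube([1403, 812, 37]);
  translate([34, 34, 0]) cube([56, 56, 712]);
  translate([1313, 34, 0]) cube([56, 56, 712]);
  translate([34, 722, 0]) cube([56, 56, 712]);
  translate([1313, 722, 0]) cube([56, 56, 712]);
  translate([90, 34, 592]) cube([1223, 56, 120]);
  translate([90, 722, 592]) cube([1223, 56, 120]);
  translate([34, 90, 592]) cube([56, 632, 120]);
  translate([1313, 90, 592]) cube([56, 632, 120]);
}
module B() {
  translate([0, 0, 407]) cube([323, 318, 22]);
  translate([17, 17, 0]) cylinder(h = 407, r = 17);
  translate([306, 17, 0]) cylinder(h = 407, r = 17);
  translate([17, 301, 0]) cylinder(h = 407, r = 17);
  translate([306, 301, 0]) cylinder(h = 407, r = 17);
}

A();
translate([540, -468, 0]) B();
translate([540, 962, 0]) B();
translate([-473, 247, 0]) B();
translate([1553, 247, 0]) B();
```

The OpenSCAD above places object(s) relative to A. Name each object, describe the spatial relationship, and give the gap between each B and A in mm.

Each stool's nearest face is 150 mm from the table's bounding box.

A is a table. B is a stool. Four stools sit around the table at the −y, +y, −x, +x sides. The gap between each stool and the table is 150 mm.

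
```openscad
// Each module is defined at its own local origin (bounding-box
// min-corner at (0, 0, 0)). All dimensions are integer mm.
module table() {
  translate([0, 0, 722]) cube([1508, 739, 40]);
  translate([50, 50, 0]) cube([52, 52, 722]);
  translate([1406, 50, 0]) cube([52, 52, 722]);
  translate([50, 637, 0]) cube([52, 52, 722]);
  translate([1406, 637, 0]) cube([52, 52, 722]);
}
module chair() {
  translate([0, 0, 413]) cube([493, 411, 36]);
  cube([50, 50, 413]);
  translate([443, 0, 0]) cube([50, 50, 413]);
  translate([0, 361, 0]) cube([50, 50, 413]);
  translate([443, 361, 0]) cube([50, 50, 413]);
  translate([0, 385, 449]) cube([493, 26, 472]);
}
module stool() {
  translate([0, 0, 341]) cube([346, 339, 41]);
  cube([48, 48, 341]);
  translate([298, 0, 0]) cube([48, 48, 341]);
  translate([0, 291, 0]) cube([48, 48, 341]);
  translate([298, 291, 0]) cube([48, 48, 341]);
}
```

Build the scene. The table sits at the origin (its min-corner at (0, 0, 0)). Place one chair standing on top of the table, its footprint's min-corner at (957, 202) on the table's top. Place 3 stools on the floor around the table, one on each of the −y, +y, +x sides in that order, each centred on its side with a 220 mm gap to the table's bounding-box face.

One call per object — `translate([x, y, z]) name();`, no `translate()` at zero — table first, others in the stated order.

table();
translate([957, 202, 762]) chair();
translate([581, -559, 0]) stool();
translate([581, 959, 0]) stool();
translate([1728, 200, 0]) stool();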